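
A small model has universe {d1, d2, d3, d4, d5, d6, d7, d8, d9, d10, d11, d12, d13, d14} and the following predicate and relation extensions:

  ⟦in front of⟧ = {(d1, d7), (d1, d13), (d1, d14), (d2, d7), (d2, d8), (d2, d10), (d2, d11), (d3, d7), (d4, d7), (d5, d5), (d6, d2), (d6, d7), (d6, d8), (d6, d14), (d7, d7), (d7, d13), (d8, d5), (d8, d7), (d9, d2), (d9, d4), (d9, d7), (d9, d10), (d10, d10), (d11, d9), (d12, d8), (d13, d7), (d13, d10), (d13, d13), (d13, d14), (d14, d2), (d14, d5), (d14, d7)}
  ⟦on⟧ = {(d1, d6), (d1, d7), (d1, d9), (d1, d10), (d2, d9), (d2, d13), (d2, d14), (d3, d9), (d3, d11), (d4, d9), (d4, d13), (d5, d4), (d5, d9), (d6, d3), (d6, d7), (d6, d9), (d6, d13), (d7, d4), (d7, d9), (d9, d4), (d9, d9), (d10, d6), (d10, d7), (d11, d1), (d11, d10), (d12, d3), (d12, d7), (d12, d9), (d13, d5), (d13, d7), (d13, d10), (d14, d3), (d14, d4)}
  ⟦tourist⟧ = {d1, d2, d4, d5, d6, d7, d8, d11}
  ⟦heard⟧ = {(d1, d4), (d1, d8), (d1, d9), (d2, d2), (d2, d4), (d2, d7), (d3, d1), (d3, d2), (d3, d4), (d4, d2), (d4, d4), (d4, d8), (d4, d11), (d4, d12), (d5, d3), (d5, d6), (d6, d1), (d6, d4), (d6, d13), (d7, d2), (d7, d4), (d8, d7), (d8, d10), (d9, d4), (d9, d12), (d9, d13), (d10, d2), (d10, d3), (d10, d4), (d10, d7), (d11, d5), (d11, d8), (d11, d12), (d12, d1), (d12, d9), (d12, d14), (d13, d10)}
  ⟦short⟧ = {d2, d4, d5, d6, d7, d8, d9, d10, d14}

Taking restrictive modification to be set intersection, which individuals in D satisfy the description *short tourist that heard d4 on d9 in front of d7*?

{d2, d4, d6, d7}

⟦that heard d4⟧ = {x : ⟨x, d4⟩ ∈ ⟦heard⟧} = {d1, d2, d3, d4, d6, d7, d9, d10}
⟦on d9⟧ = {x : ⟨x, d9⟩ ∈ ⟦on⟧} = {d1, d2, d3, d4, d5, d6, d7, d9, d12}
⟦in front of d7⟧ = {x : ⟨x, d7⟩ ∈ ⟦in front of⟧} = {d1, d2, d3, d4, d6, d7, d8, d9, d13, d14}
⟦tourist⟧ = {d1, d2, d4, d5, d6, d7, d8, d11}
… ∩ ⟦that heard d4⟧ = {d1, d2, d4, d5, d6, d7, d8, d11} ∩ {d1, d2, d3, d4, d6, d7, d9, d10} = {d1, d2, d4, d6, d7}
… ∩ ⟦on d9⟧ = {d1, d2, d4, d6, d7} ∩ {d1, d2, d3, d4, d5, d6, d7, d9, d12} = {d1, d2, d4, d6, d7}
… ∩ ⟦in front of d7⟧ = {d1, d2, d4, d6, d7} ∩ {d1, d2, d3, d4, d6, d7, d8, d9, d13, d14} = {d1, d2, d4, d6, d7}
… ∩ ⟦short⟧ = {d1, d2, d4, d6, d7} ∩ {d2, d4, d5, d6, d7, d8, d9, d10, d14} = {d2, d4, d6, d7}
So ⟦short tourist that heard d4 on d9 in front of d7⟧ = {d2, d4, d6, d7}.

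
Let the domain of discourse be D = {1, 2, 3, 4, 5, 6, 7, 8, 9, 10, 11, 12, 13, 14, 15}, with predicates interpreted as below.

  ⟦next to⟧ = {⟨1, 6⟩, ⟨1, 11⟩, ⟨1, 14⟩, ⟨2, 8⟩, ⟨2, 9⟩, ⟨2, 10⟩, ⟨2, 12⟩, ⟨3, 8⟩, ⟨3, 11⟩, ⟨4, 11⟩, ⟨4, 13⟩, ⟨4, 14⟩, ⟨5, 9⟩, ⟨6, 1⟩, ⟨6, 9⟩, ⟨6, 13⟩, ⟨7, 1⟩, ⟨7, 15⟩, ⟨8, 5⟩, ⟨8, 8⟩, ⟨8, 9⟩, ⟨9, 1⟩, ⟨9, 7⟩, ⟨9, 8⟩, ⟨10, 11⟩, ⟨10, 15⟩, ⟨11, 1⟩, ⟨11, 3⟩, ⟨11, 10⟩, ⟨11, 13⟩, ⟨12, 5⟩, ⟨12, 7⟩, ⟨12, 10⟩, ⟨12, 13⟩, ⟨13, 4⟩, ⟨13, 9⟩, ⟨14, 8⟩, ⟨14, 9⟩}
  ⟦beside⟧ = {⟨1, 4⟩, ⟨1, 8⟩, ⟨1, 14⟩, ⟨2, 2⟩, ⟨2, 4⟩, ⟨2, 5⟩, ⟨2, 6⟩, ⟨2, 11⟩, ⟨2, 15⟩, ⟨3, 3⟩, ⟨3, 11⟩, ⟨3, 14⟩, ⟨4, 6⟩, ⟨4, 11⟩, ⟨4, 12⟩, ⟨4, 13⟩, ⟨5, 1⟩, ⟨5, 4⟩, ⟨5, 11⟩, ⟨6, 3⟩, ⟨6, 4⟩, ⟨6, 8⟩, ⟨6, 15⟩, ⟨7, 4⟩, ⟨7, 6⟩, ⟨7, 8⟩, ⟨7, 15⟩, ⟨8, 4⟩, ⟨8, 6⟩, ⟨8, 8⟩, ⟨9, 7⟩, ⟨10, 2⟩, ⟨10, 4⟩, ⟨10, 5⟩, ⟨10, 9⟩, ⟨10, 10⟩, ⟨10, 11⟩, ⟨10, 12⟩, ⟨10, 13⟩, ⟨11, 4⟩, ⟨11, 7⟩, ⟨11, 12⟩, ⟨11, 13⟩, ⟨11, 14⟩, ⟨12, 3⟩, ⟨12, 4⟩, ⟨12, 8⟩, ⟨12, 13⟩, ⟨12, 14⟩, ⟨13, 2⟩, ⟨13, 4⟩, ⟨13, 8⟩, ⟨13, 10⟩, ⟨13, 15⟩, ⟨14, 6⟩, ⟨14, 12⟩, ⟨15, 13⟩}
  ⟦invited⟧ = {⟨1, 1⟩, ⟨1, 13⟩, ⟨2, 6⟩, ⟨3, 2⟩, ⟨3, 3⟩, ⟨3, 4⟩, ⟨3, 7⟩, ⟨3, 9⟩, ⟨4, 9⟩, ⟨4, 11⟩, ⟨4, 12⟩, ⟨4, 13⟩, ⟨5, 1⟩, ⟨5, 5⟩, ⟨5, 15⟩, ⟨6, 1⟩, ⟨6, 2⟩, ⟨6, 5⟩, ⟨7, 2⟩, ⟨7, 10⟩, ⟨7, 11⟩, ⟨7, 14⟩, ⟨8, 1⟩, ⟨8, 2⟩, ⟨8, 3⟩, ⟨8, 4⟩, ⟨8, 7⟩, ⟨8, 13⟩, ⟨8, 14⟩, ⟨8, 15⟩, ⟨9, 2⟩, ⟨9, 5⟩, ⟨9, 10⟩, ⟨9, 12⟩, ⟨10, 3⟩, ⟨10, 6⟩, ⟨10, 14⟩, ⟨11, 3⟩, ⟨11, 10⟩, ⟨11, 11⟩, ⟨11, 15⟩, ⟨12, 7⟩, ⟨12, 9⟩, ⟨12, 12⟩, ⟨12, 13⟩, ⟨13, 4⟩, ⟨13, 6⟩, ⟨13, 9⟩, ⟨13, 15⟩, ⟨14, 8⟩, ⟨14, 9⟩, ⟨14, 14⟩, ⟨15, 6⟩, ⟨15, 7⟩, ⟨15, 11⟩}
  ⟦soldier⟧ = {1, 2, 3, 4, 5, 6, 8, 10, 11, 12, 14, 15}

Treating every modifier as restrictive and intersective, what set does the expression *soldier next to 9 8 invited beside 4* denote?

⟦next to 9⟧ = {x : ⟨x, 9⟩ ∈ ⟦next to⟧} = {2, 5, 6, 8, 13, 14}
⟦8 invited⟧ = {x : ⟨8, x⟩ ∈ ⟦invited⟧} = {1, 2, 3, 4, 7, 13, 14, 15}
⟦beside 4⟧ = {x : ⟨x, 4⟩ ∈ ⟦beside⟧} = {1, 2, 5, 6, 7, 8, 10, 11, 12, 13}
⟦soldier⟧ = {1, 2, 3, 4, 5, 6, 8, 10, 11, 12, 14, 15}
… ∩ ⟦next to 9⟧ = {1, 2, 3, 4, 5, 6, 8, 10, 11, 12, 14, 15} ∩ {2, 5, 6, 8, 13, 14} = {2, 5, 6, 8, 14}
… ∩ ⟦8 invited⟧ = {2, 5, 6, 8, 14} ∩ {1, 2, 3, 4, 7, 13, 14, 15} = {2, 14}
… ∩ ⟦beside 4⟧ = {2, 14} ∩ {1, 2, 5, 6, 7, 8, 10, 11, 12, 13} = {2}
So ⟦soldier next to 9 8 invited beside 4⟧ = {2}.

{2}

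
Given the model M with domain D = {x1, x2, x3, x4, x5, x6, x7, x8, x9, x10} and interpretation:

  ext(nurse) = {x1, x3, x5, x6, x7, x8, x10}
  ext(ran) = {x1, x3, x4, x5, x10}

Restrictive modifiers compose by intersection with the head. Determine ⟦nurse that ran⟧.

{x1, x3, x5, x10}

⟦that ran⟧ = ⟦ran⟧ = {x1, x3, x4, x5, x10}
⟦nurse⟧ = {x1, x3, x5, x6, x7, x8, x10}
… ∩ ⟦that ran⟧ = {x1, x3, x5, x6, x7, x8, x10} ∩ {x1, x3, x4, x5, x10} = {x1, x3, x5, x10}
So ⟦nurse that ran⟧ = {x1, x3, x5, x10}.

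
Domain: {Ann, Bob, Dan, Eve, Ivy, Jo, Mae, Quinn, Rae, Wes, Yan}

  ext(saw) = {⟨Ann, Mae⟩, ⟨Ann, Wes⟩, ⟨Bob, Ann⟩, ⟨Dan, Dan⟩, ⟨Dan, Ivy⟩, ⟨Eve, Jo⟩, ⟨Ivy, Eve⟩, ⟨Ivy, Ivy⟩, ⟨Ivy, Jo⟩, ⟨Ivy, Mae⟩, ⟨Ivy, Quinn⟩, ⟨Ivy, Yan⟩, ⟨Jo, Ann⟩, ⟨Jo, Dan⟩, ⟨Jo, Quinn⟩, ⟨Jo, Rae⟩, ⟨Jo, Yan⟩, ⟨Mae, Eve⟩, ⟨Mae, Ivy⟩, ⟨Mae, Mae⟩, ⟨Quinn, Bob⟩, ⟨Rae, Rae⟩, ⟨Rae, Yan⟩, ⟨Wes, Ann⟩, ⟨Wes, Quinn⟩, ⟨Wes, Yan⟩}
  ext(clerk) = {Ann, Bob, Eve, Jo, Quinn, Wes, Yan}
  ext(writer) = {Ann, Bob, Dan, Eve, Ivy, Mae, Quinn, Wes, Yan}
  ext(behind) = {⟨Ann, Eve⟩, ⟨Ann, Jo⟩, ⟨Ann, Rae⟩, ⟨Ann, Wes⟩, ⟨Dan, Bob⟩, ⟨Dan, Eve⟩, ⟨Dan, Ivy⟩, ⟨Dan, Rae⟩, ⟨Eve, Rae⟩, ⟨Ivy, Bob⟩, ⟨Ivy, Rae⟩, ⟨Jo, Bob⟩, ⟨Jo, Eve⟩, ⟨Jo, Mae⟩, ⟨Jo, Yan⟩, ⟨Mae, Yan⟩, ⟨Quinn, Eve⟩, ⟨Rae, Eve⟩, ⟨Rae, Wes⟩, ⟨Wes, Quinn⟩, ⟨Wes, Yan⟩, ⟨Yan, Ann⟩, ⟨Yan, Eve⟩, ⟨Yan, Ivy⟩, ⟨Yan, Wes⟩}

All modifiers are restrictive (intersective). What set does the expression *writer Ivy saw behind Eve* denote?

⟦Ivy saw⟧ = {x : ⟨Ivy, x⟩ ∈ ⟦saw⟧} = {Eve, Ivy, Jo, Mae, Quinn, Yan}
⟦behind Eve⟧ = {x : ⟨x, Eve⟩ ∈ ⟦behind⟧} = {Ann, Dan, Jo, Quinn, Rae, Yan}
⟦writer⟧ = {Ann, Bob, Dan, Eve, Ivy, Mae, Quinn, Wes, Yan}
… ∩ ⟦Ivy saw⟧ = {Ann, Bob, Dan, Eve, Ivy, Mae, Quinn, Wes, Yan} ∩ {Eve, Ivy, Jo, Mae, Quinn, Yan} = {Eve, Ivy, Mae, Quinn, Yan}
… ∩ ⟦behind Eve⟧ = {Eve, Ivy, Mae, Quinn, Yan} ∩ {Ann, Dan, Jo, Quinn, Rae, Yan} = {Quinn, Yan}
So ⟦writer Ivy saw behind Eve⟧ = {Quinn, Yan}.

{Quinn, Yan}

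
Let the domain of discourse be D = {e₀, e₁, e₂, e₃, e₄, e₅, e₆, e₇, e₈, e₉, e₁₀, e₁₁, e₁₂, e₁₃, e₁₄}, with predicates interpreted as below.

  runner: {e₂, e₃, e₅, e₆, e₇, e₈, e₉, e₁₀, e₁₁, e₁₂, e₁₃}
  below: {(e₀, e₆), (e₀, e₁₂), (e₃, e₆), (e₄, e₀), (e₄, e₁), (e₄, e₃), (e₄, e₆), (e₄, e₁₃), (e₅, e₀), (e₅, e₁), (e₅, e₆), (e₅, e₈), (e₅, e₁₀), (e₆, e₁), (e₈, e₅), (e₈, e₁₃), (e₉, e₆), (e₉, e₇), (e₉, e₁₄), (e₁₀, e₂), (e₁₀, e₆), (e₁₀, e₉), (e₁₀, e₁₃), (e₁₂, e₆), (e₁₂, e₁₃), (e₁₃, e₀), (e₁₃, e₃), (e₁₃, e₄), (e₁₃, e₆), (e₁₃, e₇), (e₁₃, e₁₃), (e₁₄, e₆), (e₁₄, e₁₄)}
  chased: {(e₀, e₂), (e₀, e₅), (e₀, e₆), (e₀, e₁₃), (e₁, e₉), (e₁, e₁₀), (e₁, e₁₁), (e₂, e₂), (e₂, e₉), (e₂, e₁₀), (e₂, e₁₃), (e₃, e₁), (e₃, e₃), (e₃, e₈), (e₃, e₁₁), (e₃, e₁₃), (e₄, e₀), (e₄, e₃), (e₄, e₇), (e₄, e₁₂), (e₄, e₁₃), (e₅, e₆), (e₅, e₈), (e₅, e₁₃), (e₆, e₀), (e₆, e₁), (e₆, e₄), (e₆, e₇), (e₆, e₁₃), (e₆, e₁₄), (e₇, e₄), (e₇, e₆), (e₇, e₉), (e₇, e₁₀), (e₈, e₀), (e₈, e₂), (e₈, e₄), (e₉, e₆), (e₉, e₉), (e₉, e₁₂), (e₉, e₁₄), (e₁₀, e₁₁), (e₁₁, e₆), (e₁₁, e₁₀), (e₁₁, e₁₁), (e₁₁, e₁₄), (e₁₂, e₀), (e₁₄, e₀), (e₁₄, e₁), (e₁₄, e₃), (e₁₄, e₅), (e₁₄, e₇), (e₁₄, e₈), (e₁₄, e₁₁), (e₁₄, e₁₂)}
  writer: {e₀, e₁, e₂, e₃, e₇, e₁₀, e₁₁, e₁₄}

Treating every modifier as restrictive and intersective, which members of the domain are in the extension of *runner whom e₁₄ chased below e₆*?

⟦whom e₁₄ chased⟧ = {x : ⟨e₁₄, x⟩ ∈ ⟦chased⟧} = {e₀, e₁, e₃, e₅, e₇, e₈, e₁₁, e₁₂}
⟦below e₆⟧ = {x : ⟨x, e₆⟩ ∈ ⟦below⟧} = {e₀, e₃, e₄, e₅, e₉, e₁₀, e₁₂, e₁₃, e₁₄}
⟦runner⟧ = {e₂, e₃, e₅, e₆, e₇, e₈, e₉, e₁₀, e₁₁, e₁₂, e₁₃}
… ∩ ⟦whom e₁₄ chased⟧ = {e₂, e₃, e₅, e₆, e₇, e₈, e₉, e₁₀, e₁₁, e₁₂, e₁₃} ∩ {e₀, e₁, e₃, e₅, e₇, e₈, e₁₁, e₁₂} = {e₃, e₅, e₇, e₈, e₁₁, e₁₂}
… ∩ ⟦below e₆⟧ = {e₃, e₅, e₇, e₈, e₁₁, e₁₂} ∩ {e₀, e₃, e₄, e₅, e₉, e₁₀, e₁₂, e₁₃, e₁₄} = {e₃, e₅, e₁₂}
So ⟦runner whom e₁₄ chased below e₆⟧ = {e₃, e₅, e₁₂}.

{e₃, e₅, e₁₂}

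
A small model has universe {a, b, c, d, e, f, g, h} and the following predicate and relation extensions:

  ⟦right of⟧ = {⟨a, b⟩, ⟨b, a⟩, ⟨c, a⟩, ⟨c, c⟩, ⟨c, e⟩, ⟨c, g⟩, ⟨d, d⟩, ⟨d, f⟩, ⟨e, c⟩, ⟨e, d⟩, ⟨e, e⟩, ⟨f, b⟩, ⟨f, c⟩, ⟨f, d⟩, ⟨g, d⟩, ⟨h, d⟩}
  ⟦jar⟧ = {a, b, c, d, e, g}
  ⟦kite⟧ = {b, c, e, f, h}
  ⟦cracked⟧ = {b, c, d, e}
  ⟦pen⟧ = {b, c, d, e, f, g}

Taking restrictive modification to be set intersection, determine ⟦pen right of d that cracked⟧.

⟦right of d⟧ = {x : ⟨x, d⟩ ∈ ⟦right of⟧} = {d, e, f, g, h}
⟦that cracked⟧ = ⟦cracked⟧ = {b, c, d, e}
⟦pen⟧ = {b, c, d, e, f, g}
… ∩ ⟦right of d⟧ = {b, c, d, e, f, g} ∩ {d, e, f, g, h} = {d, e, f, g}
… ∩ ⟦that cracked⟧ = {d, e, f, g} ∩ {b, c, d, e} = {d, e}
So ⟦pen right of d that cracked⟧ = {d, e}.

{d, e}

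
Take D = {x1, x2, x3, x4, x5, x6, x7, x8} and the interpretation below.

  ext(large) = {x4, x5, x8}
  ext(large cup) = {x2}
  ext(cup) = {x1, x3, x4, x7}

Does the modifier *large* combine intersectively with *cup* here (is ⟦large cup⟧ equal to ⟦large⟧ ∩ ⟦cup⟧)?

⟦large⟧ ∩ ⟦cup⟧ = {x4, x5, x8} ∩ {x1, x3, x4, x7} = {x4}
Observed ⟦large cup⟧ = {x2}.
These differ, so the modifier is not intersective in this model.

no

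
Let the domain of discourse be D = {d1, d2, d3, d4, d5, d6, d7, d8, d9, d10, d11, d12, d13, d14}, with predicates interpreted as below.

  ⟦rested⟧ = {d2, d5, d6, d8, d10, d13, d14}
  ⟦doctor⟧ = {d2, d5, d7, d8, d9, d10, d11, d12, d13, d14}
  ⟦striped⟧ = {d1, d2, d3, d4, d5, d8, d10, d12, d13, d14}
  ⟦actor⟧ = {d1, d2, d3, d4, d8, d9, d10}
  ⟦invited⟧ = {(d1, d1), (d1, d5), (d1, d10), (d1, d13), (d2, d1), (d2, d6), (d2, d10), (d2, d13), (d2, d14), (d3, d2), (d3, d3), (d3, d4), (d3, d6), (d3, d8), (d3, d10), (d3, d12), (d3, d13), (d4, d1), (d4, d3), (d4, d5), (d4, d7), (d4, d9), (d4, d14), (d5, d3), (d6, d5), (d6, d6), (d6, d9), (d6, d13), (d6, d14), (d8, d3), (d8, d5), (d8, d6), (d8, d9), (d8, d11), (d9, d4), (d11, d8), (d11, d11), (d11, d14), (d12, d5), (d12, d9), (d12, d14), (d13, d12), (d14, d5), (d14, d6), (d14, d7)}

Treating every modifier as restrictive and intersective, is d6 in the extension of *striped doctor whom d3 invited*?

no

⟦whom d3 invited⟧ = {x : ⟨d3, x⟩ ∈ ⟦invited⟧} = {d2, d3, d4, d6, d8, d10, d12, d13}
⟦doctor⟧ = {d2, d5, d7, d8, d9, d10, d11, d12, d13, d14}
… ∩ ⟦whom d3 invited⟧ = {d2, d5, d7, d8, d9, d10, d11, d12, d13, d14} ∩ {d2, d3, d4, d6, d8, d10, d12, d13} = {d2, d8, d10, d12, d13}
… ∩ ⟦striped⟧ = {d2, d8, d10, d12, d13} ∩ {d1, d2, d3, d4, d5, d8, d10, d12, d13, d14} = {d2, d8, d10, d12, d13}
⟦striped doctor whom d3 invited⟧ = {d2, d8, d10, d12, d13}; d6 ∉ this set.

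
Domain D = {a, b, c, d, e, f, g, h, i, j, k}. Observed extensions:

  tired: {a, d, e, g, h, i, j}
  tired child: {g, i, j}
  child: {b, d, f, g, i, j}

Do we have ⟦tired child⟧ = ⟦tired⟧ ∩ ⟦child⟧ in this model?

⟦tired⟧ ∩ ⟦child⟧ = {a, d, e, g, h, i, j} ∩ {b, d, f, g, i, j} = {d, g, i, j}
Observed ⟦tired child⟧ = {g, i, j}.
These differ, so the modifier is not intersective in this model.

no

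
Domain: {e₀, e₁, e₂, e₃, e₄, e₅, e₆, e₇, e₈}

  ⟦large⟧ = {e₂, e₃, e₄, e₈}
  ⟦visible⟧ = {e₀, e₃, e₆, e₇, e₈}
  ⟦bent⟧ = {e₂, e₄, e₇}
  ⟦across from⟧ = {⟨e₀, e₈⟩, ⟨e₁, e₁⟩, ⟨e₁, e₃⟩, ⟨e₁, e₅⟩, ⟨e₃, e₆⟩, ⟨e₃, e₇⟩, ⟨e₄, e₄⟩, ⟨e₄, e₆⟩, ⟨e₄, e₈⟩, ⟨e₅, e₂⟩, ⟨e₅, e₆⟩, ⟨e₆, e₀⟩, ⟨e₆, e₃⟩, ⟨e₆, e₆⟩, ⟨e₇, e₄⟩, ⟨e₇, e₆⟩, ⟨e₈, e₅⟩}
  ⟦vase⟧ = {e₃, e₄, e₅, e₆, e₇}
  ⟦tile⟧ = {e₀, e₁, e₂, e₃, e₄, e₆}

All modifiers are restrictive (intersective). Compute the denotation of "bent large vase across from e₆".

{e₄}

⟦across from e₆⟧ = {x : ⟨x, e₆⟩ ∈ ⟦across from⟧} = {e₃, e₄, e₅, e₆, e₇}
⟦vase⟧ = {e₃, e₄, e₅, e₆, e₇}
… ∩ ⟦across from e₆⟧ = {e₃, e₄, e₅, e₆, e₇} ∩ {e₃, e₄, e₅, e₆, e₇} = {e₃, e₄, e₅, e₆, e₇}
… ∩ ⟦bent⟧ = {e₃, e₄, e₅, e₆, e₇} ∩ {e₂, e₄, e₇} = {e₄, e₇}
… ∩ ⟦large⟧ = {e₄, e₇} ∩ {e₂, e₃, e₄, e₈} = {e₄}
So ⟦bent large vase across from e₆⟧ = {e₄}.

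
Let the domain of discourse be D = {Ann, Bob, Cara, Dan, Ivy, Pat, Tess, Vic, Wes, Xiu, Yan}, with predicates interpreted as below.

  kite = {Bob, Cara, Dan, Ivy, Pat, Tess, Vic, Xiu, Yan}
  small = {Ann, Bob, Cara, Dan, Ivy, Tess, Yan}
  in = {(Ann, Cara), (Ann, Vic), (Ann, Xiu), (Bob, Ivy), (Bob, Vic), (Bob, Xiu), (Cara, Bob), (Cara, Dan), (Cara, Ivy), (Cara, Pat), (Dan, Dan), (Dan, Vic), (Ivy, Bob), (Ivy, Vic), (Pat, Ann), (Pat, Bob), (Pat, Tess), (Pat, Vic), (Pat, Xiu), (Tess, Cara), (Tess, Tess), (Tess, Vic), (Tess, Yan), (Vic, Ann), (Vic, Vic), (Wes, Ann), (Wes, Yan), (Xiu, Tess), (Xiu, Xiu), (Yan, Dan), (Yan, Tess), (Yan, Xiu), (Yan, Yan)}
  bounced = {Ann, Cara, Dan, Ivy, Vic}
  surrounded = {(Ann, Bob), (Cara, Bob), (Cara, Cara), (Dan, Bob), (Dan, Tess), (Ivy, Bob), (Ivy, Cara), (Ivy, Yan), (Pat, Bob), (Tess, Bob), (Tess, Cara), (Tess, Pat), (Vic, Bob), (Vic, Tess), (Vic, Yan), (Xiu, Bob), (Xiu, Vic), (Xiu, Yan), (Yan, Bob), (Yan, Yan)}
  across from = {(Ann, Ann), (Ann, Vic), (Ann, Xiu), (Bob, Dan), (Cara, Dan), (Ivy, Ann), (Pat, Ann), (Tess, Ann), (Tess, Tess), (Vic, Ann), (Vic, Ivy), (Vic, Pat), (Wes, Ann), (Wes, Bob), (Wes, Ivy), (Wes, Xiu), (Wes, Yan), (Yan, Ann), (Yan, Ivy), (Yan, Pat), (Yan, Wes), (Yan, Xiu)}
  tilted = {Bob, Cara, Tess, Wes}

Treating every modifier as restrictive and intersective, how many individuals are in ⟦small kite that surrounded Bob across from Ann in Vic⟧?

2

⟦that surrounded Bob⟧ = {x : ⟨x, Bob⟩ ∈ ⟦surrounded⟧} = {Ann, Cara, Dan, Ivy, Pat, Tess, Vic, Xiu, Yan}
⟦across from Ann⟧ = {x : ⟨x, Ann⟩ ∈ ⟦across from⟧} = {Ann, Ivy, Pat, Tess, Vic, Wes, Yan}
⟦in Vic⟧ = {x : ⟨x, Vic⟩ ∈ ⟦in⟧} = {Ann, Bob, Dan, Ivy, Pat, Tess, Vic}
⟦kite⟧ = {Bob, Cara, Dan, Ivy, Pat, Tess, Vic, Xiu, Yan}
… ∩ ⟦that surrounded Bob⟧ = {Bob, Cara, Dan, Ivy, Pat, Tess, Vic, Xiu, Yan} ∩ {Ann, Cara, Dan, Ivy, Pat, Tess, Vic, Xiu, Yan} = {Cara, Dan, Ivy, Pat, Tess, Vic, Xiu, Yan}
… ∩ ⟦across from Ann⟧ = {Cara, Dan, Ivy, Pat, Tess, Vic, Xiu, Yan} ∩ {Ann, Ivy, Pat, Tess, Vic, Wes, Yan} = {Ivy, Pat, Tess, Vic, Yan}
… ∩ ⟦in Vic⟧ = {Ivy, Pat, Tess, Vic, Yan} ∩ {Ann, Bob, Dan, Ivy, Pat, Tess, Vic} = {Ivy, Pat, Tess, Vic}
… ∩ ⟦small⟧ = {Ivy, Pat, Tess, Vic} ∩ {Ann, Bob, Cara, Dan, Ivy, Tess, Yan} = {Ivy, Tess}
⟦small kite that surrounded Bob across from Ann in Vic⟧ = {Ivy, Tess}, so the cardinality is 2.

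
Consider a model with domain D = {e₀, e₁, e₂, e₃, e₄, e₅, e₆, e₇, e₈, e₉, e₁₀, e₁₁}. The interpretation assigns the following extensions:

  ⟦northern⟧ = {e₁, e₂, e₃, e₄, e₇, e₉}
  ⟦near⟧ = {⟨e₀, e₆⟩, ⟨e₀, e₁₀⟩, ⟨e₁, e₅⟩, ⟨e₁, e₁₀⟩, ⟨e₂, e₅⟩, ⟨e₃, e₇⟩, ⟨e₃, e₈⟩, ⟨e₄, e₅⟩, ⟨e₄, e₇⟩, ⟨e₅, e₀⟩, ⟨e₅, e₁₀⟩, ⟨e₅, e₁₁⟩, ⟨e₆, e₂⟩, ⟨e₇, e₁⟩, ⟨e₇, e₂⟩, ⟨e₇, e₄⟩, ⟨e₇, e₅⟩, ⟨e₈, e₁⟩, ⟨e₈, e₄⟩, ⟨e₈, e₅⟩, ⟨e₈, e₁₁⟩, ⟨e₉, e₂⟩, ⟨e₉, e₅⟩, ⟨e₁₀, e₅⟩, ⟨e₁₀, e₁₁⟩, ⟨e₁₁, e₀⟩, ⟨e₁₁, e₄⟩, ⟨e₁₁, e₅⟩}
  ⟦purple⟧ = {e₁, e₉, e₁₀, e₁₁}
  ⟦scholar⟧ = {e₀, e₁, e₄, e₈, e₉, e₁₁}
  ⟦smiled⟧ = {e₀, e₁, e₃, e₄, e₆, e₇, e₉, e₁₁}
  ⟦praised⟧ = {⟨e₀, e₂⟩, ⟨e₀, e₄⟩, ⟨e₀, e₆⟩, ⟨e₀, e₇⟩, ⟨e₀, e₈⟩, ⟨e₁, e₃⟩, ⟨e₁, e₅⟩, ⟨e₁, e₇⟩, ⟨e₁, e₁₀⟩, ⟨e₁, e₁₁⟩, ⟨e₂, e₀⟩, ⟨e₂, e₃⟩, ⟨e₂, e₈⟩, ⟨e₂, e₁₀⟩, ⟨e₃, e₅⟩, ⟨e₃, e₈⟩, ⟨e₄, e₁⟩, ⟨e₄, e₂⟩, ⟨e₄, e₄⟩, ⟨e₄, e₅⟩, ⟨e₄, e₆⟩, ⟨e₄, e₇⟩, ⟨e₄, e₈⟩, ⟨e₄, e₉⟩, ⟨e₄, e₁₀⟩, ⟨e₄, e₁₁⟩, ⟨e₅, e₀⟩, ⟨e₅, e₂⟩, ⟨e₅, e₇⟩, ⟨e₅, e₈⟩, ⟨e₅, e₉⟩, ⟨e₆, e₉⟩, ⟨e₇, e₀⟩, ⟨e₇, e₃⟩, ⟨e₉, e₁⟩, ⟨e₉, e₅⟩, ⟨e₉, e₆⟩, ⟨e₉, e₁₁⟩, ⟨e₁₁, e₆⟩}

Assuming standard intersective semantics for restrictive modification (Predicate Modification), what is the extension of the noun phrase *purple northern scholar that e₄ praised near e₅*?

{e₁, e₉}

⟦that e₄ praised⟧ = {x : ⟨e₄, x⟩ ∈ ⟦praised⟧} = {e₁, e₂, e₄, e₅, e₆, e₇, e₈, e₉, e₁₀, e₁₁}
⟦near e₅⟧ = {x : ⟨x, e₅⟩ ∈ ⟦near⟧} = {e₁, e₂, e₄, e₇, e₈, e₉, e₁₀, e₁₁}
⟦scholar⟧ = {e₀, e₁, e₄, e₈, e₉, e₁₁}
… ∩ ⟦that e₄ praised⟧ = {e₀, e₁, e₄, e₈, e₉, e₁₁} ∩ {e₁, e₂, e₄, e₅, e₆, e₇, e₈, e₉, e₁₀, e₁₁} = {e₁, e₄, e₈, e₉, e₁₁}
… ∩ ⟦near e₅⟧ = {e₁, e₄, e₈, e₉, e₁₁} ∩ {e₁, e₂, e₄, e₇, e₈, e₉, e₁₀, e₁₁} = {e₁, e₄, e₈, e₉, e₁₁}
… ∩ ⟦purple⟧ = {e₁, e₄, e₈, e₉, e₁₁} ∩ {e₁, e₉, e₁₀, e₁₁} = {e₁, e₉, e₁₁}
… ∩ ⟦northern⟧ = {e₁, e₉, e₁₁} ∩ {e₁, e₂, e₃, e₄, e₇, e₉} = {e₁, e₉}
So ⟦purple northern scholar that e₄ praised near e₅⟧ = {e₁, e₉}.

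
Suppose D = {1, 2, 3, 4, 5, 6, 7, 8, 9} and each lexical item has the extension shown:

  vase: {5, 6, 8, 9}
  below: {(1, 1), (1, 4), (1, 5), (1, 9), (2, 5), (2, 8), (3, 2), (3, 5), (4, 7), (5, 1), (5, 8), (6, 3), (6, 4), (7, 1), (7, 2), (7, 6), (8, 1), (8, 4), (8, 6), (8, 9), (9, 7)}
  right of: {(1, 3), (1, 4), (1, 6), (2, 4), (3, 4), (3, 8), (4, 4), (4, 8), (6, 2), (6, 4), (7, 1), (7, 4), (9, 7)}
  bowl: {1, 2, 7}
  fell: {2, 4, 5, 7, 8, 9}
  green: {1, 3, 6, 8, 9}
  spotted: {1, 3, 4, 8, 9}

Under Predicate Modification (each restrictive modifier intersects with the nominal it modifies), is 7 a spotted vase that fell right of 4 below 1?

⟦that fell⟧ = ⟦fell⟧ = {2, 4, 5, 7, 8, 9}
⟦right of 4⟧ = {x : ⟨x, 4⟩ ∈ ⟦right of⟧} = {1, 2, 3, 4, 6, 7}
⟦below 1⟧ = {x : ⟨x, 1⟩ ∈ ⟦below⟧} = {1, 5, 7, 8}
⟦vase⟧ = {5, 6, 8, 9}
… ∩ ⟦that fell⟧ = {5, 6, 8, 9} ∩ {2, 4, 5, 7, 8, 9} = {5, 8, 9}
… ∩ ⟦right of 4⟧ = {5, 8, 9} ∩ {1, 2, 3, 4, 6, 7} = ∅
… ∩ ⟦below 1⟧ = ∅ ∩ {1, 5, 7, 8} = ∅
… ∩ ⟦spotted⟧ = ∅ ∩ {1, 3, 4, 8, 9} = ∅
⟦spotted vase that fell right of 4 below 1⟧ = ∅; 7 ∉ this set.

no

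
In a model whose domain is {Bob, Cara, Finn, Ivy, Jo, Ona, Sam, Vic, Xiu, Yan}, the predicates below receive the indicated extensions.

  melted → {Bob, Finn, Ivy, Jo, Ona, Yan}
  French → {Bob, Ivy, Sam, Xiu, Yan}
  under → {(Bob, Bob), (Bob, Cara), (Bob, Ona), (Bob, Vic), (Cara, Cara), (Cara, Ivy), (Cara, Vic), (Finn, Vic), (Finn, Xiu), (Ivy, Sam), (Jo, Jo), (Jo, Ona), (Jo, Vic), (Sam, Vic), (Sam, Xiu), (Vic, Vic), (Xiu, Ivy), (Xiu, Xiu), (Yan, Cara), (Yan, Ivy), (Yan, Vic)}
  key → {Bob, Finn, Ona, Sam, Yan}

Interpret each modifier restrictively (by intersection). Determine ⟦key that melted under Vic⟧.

{Bob, Finn, Yan}

⟦that melted⟧ = ⟦melted⟧ = {Bob, Finn, Ivy, Jo, Ona, Yan}
⟦under Vic⟧ = {x : ⟨x, Vic⟩ ∈ ⟦under⟧} = {Bob, Cara, Finn, Jo, Sam, Vic, Yan}
⟦key⟧ = {Bob, Finn, Ona, Sam, Yan}
… ∩ ⟦that melted⟧ = {Bob, Finn, Ona, Sam, Yan} ∩ {Bob, Finn, Ivy, Jo, Ona, Yan} = {Bob, Finn, Ona, Yan}
… ∩ ⟦under Vic⟧ = {Bob, Finn, Ona, Yan} ∩ {Bob, Cara, Finn, Jo, Sam, Vic, Yan} = {Bob, Finn, Yan}
So ⟦key that melted under Vic⟧ = {Bob, Finn, Yan}.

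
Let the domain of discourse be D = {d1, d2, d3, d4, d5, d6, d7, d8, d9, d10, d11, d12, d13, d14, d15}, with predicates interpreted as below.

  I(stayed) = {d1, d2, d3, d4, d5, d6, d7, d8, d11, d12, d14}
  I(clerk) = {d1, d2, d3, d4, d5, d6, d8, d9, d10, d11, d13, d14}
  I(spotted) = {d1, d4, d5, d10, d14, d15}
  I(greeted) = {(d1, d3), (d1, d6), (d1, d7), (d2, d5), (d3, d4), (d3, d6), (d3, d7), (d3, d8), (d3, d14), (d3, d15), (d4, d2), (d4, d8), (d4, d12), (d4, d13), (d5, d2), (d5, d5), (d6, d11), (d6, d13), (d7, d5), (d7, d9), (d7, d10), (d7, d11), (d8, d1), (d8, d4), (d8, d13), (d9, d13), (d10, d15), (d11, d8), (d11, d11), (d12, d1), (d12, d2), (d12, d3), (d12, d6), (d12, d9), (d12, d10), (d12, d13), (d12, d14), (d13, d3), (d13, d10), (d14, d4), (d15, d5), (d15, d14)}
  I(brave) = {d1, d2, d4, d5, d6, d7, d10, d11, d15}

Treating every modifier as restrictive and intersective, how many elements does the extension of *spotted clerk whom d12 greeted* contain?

⟦whom d12 greeted⟧ = {x : ⟨d12, x⟩ ∈ ⟦greeted⟧} = {d1, d2, d3, d6, d9, d10, d13, d14}
⟦clerk⟧ = {d1, d2, d3, d4, d5, d6, d8, d9, d10, d11, d13, d14}
… ∩ ⟦whom d12 greeted⟧ = {d1, d2, d3, d4, d5, d6, d8, d9, d10, d11, d13, d14} ∩ {d1, d2, d3, d6, d9, d10, d13, d14} = {d1, d2, d3, d6, d9, d10, d13, d14}
… ∩ ⟦spotted⟧ = {d1, d2, d3, d6, d9, d10, d13, d14} ∩ {d1, d4, d5, d10, d14, d15} = {d1, d10, d14}
⟦spotted clerk whom d12 greeted⟧ = {d1, d10, d14}, so the cardinality is 3.

3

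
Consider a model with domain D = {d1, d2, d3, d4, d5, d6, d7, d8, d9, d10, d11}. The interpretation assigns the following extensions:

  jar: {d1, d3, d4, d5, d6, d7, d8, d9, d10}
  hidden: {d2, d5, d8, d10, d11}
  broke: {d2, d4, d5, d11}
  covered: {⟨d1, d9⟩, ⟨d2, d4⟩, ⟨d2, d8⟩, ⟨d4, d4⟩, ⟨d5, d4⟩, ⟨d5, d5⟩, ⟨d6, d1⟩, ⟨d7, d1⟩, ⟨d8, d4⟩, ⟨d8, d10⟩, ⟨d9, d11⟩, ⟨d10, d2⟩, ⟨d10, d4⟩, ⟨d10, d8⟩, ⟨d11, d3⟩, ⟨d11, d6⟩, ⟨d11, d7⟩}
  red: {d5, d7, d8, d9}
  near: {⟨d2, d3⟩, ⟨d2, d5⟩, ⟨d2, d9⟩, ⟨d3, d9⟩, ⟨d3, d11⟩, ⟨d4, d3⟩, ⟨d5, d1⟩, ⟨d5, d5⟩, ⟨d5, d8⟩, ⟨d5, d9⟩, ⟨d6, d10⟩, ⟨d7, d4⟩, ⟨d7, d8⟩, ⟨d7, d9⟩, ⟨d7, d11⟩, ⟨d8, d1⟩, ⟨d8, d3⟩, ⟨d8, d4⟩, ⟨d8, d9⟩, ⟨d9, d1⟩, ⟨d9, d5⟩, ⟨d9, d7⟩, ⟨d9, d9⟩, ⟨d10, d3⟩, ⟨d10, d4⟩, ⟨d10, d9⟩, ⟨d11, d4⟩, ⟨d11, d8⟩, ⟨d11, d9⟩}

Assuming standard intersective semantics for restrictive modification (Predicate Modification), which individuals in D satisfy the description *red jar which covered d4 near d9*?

{d5, d8}

⟦which covered d4⟧ = {x : ⟨x, d4⟩ ∈ ⟦covered⟧} = {d2, d4, d5, d8, d10}
⟦near d9⟧ = {x : ⟨x, d9⟩ ∈ ⟦near⟧} = {d2, d3, d5, d7, d8, d9, d10, d11}
⟦jar⟧ = {d1, d3, d4, d5, d6, d7, d8, d9, d10}
… ∩ ⟦which covered d4⟧ = {d1, d3, d4, d5, d6, d7, d8, d9, d10} ∩ {d2, d4, d5, d8, d10} = {d4, d5, d8, d10}
… ∩ ⟦near d9⟧ = {d4, d5, d8, d10} ∩ {d2, d3, d5, d7, d8, d9, d10, d11} = {d5, d8, d10}
… ∩ ⟦red⟧ = {d5, d8, d10} ∩ {d5, d7, d8, d9} = {d5, d8}
So ⟦red jar which covered d4 near d9⟧ = {d5, d8}.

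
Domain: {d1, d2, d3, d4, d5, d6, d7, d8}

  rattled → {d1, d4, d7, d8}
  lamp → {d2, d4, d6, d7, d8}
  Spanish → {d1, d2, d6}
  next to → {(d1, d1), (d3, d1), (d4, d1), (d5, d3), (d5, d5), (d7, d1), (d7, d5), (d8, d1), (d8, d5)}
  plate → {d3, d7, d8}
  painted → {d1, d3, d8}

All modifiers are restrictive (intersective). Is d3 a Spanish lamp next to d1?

no

⟦next to d1⟧ = {x : ⟨x, d1⟩ ∈ ⟦next to⟧} = {d1, d3, d4, d7, d8}
⟦lamp⟧ = {d2, d4, d6, d7, d8}
… ∩ ⟦next to d1⟧ = {d2, d4, d6, d7, d8} ∩ {d1, d3, d4, d7, d8} = {d4, d7, d8}
… ∩ ⟦Spanish⟧ = {d4, d7, d8} ∩ {d1, d2, d6} = ∅
⟦Spanish lamp next to d1⟧ = ∅; d3 ∉ this set.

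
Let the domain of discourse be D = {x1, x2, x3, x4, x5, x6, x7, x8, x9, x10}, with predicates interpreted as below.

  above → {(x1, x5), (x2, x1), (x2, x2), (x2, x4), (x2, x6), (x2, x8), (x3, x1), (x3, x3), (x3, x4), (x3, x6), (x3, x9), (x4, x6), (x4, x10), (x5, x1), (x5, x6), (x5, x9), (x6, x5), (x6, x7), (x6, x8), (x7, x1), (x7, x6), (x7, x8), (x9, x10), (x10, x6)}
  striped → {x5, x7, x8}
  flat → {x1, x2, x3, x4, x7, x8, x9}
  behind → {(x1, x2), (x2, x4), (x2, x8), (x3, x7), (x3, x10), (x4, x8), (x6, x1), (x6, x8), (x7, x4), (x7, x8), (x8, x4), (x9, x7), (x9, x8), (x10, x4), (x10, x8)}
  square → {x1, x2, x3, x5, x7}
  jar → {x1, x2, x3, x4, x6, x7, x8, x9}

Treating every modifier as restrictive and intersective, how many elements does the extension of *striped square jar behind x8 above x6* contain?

1

⟦behind x8⟧ = {x : ⟨x, x8⟩ ∈ ⟦behind⟧} = {x2, x4, x6, x7, x9, x10}
⟦above x6⟧ = {x : ⟨x, x6⟩ ∈ ⟦above⟧} = {x2, x3, x4, x5, x7, x10}
⟦jar⟧ = {x1, x2, x3, x4, x6, x7, x8, x9}
… ∩ ⟦behind x8⟧ = {x1, x2, x3, x4, x6, x7, x8, x9} ∩ {x2, x4, x6, x7, x9, x10} = {x2, x4, x6, x7, x9}
… ∩ ⟦above x6⟧ = {x2, x4, x6, x7, x9} ∩ {x2, x3, x4, x5, x7, x10} = {x2, x4, x7}
… ∩ ⟦striped⟧ = {x2, x4, x7} ∩ {x5, x7, x8} = {x7}
… ∩ ⟦square⟧ = {x7} ∩ {x1, x2, x3, x5, x7} = {x7}
⟦striped square jar behind x8 above x6⟧ = {x7}, so the cardinality is 1.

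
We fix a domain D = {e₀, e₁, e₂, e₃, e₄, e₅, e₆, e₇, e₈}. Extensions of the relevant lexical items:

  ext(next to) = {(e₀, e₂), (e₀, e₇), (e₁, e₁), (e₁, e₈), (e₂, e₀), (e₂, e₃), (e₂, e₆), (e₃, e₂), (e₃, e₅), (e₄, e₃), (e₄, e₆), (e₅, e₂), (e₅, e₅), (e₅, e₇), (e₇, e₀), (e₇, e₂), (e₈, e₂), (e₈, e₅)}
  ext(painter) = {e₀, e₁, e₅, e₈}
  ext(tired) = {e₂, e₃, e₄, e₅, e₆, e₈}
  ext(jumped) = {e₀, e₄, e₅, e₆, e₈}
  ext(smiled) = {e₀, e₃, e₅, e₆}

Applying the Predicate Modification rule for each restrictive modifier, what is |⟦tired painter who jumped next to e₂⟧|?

⟦who jumped⟧ = ⟦jumped⟧ = {e₀, e₄, e₅, e₆, e₈}
⟦next to e₂⟧ = {x : ⟨x, e₂⟩ ∈ ⟦next to⟧} = {e₀, e₃, e₅, e₇, e₈}
⟦painter⟧ = {e₀, e₁, e₅, e₈}
… ∩ ⟦who jumped⟧ = {e₀, e₁, e₅, e₈} ∩ {e₀, e₄, e₅, e₆, e₈} = {e₀, e₅, e₈}
… ∩ ⟦next to e₂⟧ = {e₀, e₅, e₈} ∩ {e₀, e₃, e₅, e₇, e₈} = {e₀, e₅, e₈}
… ∩ ⟦tired⟧ = {e₀, e₅, e₈} ∩ {e₂, e₃, e₄, e₅, e₆, e₈} = {e₅, e₈}
⟦tired painter who jumped next to e₂⟧ = {e₅, e₈}, so the cardinality is 2.

2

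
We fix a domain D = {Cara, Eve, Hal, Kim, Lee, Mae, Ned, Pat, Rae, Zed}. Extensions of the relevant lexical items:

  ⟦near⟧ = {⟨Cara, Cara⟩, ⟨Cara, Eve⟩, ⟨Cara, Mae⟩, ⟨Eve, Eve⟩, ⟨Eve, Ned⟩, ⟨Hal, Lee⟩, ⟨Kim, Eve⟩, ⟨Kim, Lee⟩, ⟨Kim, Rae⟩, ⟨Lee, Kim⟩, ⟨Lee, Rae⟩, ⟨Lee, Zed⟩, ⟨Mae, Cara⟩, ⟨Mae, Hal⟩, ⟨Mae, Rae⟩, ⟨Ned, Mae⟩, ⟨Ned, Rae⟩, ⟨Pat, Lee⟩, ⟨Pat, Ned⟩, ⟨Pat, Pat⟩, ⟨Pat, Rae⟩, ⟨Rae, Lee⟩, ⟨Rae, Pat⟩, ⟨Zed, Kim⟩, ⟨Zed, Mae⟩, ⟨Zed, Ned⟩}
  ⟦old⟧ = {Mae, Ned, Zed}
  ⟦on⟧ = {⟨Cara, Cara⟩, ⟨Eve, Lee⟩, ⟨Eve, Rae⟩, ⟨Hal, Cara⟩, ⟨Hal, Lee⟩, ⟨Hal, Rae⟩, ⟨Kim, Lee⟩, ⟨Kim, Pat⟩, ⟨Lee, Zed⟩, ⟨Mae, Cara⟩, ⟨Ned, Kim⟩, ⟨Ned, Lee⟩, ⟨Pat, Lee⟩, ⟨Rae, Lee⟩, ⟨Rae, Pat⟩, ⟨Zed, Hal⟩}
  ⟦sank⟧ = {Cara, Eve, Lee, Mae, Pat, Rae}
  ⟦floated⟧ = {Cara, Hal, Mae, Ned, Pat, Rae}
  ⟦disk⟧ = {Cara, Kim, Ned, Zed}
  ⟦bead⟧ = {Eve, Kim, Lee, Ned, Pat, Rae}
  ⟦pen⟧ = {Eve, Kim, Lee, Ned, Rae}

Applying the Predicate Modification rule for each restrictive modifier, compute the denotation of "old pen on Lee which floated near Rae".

{Ned}

⟦on Lee⟧ = {x : ⟨x, Lee⟩ ∈ ⟦on⟧} = {Eve, Hal, Kim, Ned, Pat, Rae}
⟦which floated⟧ = ⟦floated⟧ = {Cara, Hal, Mae, Ned, Pat, Rae}
⟦near Rae⟧ = {x : ⟨x, Rae⟩ ∈ ⟦near⟧} = {Kim, Lee, Mae, Ned, Pat}
⟦pen⟧ = {Eve, Kim, Lee, Ned, Rae}
… ∩ ⟦on Lee⟧ = {Eve, Kim, Lee, Ned, Rae} ∩ {Eve, Hal, Kim, Ned, Pat, Rae} = {Eve, Kim, Ned, Rae}
… ∩ ⟦which floated⟧ = {Eve, Kim, Ned, Rae} ∩ {Cara, Hal, Mae, Ned, Pat, Rae} = {Ned, Rae}
… ∩ ⟦near Rae⟧ = {Ned, Rae} ∩ {Kim, Lee, Mae, Ned, Pat} = {Ned}
… ∩ ⟦old⟧ = {Ned} ∩ {Mae, Ned, Zed} = {Ned}
So ⟦old pen on Lee which floated near Rae⟧ = {Ned}.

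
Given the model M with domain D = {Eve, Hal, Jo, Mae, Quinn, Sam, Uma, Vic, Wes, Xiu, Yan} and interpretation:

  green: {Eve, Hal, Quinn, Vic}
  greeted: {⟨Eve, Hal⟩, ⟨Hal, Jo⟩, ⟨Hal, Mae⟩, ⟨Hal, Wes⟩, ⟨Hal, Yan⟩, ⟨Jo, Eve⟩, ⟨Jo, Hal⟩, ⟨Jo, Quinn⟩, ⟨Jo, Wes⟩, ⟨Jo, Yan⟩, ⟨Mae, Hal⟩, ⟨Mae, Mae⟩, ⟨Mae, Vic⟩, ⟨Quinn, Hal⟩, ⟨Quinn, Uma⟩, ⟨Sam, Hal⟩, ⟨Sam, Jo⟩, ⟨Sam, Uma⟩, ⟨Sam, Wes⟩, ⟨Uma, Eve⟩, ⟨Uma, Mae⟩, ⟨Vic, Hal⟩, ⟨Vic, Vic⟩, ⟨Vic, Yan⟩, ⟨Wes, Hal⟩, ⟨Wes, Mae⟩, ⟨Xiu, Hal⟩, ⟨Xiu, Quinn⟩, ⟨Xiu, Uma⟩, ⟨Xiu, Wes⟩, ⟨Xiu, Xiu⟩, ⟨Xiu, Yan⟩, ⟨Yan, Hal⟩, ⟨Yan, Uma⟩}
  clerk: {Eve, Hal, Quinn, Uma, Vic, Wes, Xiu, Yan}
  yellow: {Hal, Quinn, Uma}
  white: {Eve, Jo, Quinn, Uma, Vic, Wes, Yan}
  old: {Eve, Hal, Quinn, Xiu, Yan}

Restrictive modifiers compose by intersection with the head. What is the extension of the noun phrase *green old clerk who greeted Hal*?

{Eve, Quinn}

⟦who greeted Hal⟧ = {x : ⟨x, Hal⟩ ∈ ⟦greeted⟧} = {Eve, Jo, Mae, Quinn, Sam, Vic, Wes, Xiu, Yan}
⟦clerk⟧ = {Eve, Hal, Quinn, Uma, Vic, Wes, Xiu, Yan}
… ∩ ⟦who greeted Hal⟧ = {Eve, Hal, Quinn, Uma, Vic, Wes, Xiu, Yan} ∩ {Eve, Jo, Mae, Quinn, Sam, Vic, Wes, Xiu, Yan} = {Eve, Quinn, Vic, Wes, Xiu, Yan}
… ∩ ⟦green⟧ = {Eve, Quinn, Vic, Wes, Xiu, Yan} ∩ {Eve, Hal, Quinn, Vic} = {Eve, Quinn, Vic}
… ∩ ⟦old⟧ = {Eve, Quinn, Vic} ∩ {Eve, Hal, Quinn, Xiu, Yan} = {Eve, Quinn}
So ⟦green old clerk who greeted Hal⟧ = {Eve, Quinn}.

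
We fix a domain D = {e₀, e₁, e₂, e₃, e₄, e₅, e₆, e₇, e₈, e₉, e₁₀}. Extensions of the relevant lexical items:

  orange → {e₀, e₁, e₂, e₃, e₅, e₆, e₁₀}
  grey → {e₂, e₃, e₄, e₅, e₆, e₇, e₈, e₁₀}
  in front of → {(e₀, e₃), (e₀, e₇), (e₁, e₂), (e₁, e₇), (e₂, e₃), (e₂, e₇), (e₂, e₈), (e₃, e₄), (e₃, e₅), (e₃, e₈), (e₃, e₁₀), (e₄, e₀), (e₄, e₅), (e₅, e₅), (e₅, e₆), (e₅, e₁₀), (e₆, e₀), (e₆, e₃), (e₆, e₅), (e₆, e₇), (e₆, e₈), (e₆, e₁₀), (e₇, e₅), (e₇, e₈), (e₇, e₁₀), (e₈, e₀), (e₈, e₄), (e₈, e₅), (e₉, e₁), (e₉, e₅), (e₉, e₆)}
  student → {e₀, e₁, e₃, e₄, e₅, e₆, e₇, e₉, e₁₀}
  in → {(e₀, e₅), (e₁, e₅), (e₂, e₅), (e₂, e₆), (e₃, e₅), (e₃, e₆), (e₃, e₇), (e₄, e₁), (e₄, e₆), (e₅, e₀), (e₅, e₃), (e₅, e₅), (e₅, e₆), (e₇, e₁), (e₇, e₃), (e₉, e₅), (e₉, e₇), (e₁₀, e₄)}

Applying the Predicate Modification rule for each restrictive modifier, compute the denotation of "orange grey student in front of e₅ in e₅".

⟦in front of e₅⟧ = {x : ⟨x, e₅⟩ ∈ ⟦in front of⟧} = {e₃, e₄, e₅, e₆, e₇, e₈, e₉}
⟦in e₅⟧ = {x : ⟨x, e₅⟩ ∈ ⟦in⟧} = {e₀, e₁, e₂, e₃, e₅, e₉}
⟦student⟧ = {e₀, e₁, e₃, e₄, e₅, e₆, e₇, e₉, e₁₀}
… ∩ ⟦in front of e₅⟧ = {e₀, e₁, e₃, e₄, e₅, e₆, e₇, e₉, e₁₀} ∩ {e₃, e₄, e₅, e₆, e₇, e₈, e₉} = {e₃, e₄, e₅, e₆, e₇, e₉}
… ∩ ⟦in e₅⟧ = {e₃, e₄, e₅, e₆, e₇, e₉} ∩ {e₀, e₁, e₂, e₃, e₅, e₉} = {e₃, e₅, e₉}
… ∩ ⟦orange⟧ = {e₃, e₅, e₉} ∩ {e₀, e₁, e₂, e₃, e₅, e₆, e₁₀} = {e₃, e₅}
… ∩ ⟦grey⟧ = {e₃, e₅} ∩ {e₂, e₃, e₄, e₅, e₆, e₇, e₈, e₁₀} = {e₃, e₅}
So ⟦orange grey student in front of e₅ in e₅⟧ = {e₃, e₅}.

{e₃, e₅}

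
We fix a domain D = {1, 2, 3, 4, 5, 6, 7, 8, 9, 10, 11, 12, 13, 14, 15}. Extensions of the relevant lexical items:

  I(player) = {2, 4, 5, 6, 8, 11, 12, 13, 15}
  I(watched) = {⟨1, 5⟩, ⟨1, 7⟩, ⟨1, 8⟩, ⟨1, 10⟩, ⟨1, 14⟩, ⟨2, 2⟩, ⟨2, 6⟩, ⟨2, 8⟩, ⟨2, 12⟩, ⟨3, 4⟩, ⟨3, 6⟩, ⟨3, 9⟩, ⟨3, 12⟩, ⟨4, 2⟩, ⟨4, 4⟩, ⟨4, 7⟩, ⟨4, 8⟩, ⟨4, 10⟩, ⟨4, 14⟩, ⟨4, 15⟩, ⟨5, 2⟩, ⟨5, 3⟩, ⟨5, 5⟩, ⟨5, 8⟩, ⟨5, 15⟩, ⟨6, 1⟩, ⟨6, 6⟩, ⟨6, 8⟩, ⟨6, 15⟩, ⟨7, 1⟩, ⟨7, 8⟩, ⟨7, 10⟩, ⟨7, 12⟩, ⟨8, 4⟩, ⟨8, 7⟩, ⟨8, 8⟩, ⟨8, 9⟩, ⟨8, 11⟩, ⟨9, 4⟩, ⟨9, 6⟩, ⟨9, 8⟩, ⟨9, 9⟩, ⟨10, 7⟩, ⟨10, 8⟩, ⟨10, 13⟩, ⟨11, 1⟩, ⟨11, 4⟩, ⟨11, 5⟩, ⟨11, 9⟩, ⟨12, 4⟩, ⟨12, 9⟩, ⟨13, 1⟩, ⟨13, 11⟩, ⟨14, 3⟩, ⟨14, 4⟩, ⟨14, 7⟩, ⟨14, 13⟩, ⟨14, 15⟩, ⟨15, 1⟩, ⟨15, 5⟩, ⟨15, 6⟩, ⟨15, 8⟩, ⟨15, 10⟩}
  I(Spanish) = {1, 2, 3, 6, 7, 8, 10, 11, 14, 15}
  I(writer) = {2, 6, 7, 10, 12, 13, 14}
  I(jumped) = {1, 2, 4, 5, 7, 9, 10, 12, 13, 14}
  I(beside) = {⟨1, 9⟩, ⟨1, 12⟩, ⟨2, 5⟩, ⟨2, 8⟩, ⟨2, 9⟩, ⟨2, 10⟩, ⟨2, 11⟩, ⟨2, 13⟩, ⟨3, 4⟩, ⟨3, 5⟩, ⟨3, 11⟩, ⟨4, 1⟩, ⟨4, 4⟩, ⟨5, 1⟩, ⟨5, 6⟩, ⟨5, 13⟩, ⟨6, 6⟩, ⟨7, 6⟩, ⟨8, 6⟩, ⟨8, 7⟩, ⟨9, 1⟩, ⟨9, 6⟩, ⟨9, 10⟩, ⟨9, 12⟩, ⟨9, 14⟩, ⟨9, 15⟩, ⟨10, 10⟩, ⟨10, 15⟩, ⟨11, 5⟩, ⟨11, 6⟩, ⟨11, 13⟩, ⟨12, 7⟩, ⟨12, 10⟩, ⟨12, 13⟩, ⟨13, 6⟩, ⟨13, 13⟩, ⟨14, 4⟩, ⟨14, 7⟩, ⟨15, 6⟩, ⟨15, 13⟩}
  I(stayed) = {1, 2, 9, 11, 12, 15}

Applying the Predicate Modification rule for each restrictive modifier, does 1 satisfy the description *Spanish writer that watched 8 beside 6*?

no

⟦that watched 8⟧ = {x : ⟨x, 8⟩ ∈ ⟦watched⟧} = {1, 2, 4, 5, 6, 7, 8, 9, 10, 15}
⟦beside 6⟧ = {x : ⟨x, 6⟩ ∈ ⟦beside⟧} = {5, 6, 7, 8, 9, 11, 13, 15}
⟦writer⟧ = {2, 6, 7, 10, 12, 13, 14}
… ∩ ⟦that watched 8⟧ = {2, 6, 7, 10, 12, 13, 14} ∩ {1, 2, 4, 5, 6, 7, 8, 9, 10, 15} = {2, 6, 7, 10}
… ∩ ⟦beside 6⟧ = {2, 6, 7, 10} ∩ {5, 6, 7, 8, 9, 11, 13, 15} = {6, 7}
… ∩ ⟦Spanish⟧ = {6, 7} ∩ {1, 2, 3, 6, 7, 8, 10, 11, 14, 15} = {6, 7}
⟦Spanish writer that watched 8 beside 6⟧ = {6, 7}; 1 ∉ this set.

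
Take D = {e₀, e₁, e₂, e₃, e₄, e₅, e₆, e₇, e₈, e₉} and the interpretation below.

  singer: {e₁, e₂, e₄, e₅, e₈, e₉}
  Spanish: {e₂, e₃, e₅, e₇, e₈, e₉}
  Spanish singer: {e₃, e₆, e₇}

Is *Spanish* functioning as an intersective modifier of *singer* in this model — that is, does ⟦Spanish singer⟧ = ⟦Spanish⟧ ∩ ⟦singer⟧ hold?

no

⟦Spanish⟧ ∩ ⟦singer⟧ = {e₂, e₃, e₅, e₇, e₈, e₉} ∩ {e₁, e₂, e₄, e₅, e₈, e₉} = {e₂, e₅, e₈, e₉}
Observed ⟦Spanish singer⟧ = {e₃, e₆, e₇}.
These differ, so the modifier is not intersective in this model.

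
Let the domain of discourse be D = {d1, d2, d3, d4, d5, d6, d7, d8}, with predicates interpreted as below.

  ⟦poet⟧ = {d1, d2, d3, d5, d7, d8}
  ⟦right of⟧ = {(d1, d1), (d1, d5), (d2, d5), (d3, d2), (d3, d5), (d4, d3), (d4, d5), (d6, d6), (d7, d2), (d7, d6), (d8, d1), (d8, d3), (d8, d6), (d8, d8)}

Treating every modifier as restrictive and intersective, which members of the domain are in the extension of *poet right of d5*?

⟦right of d5⟧ = {x : ⟨x, d5⟩ ∈ ⟦right of⟧} = {d1, d2, d3, d4}
⟦poet⟧ = {d1, d2, d3, d5, d7, d8}
… ∩ ⟦right of d5⟧ = {d1, d2, d3, d5, d7, d8} ∩ {d1, d2, d3, d4} = {d1, d2, d3}
So ⟦poet right of d5⟧ = {d1, d2, d3}.

{d1, d2, d3}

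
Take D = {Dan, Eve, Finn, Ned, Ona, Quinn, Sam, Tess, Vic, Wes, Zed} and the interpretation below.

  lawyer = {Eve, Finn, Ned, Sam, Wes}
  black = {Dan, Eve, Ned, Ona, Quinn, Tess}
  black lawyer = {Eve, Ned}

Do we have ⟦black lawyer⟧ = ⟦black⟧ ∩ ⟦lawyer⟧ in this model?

⟦black⟧ ∩ ⟦lawyer⟧ = {Dan, Eve, Ned, Ona, Quinn, Tess} ∩ {Eve, Finn, Ned, Sam, Wes} = {Eve, Ned}
Observed ⟦black lawyer⟧ = {Eve, Ned}.
These coincide, so the modifier is intersective here.

yes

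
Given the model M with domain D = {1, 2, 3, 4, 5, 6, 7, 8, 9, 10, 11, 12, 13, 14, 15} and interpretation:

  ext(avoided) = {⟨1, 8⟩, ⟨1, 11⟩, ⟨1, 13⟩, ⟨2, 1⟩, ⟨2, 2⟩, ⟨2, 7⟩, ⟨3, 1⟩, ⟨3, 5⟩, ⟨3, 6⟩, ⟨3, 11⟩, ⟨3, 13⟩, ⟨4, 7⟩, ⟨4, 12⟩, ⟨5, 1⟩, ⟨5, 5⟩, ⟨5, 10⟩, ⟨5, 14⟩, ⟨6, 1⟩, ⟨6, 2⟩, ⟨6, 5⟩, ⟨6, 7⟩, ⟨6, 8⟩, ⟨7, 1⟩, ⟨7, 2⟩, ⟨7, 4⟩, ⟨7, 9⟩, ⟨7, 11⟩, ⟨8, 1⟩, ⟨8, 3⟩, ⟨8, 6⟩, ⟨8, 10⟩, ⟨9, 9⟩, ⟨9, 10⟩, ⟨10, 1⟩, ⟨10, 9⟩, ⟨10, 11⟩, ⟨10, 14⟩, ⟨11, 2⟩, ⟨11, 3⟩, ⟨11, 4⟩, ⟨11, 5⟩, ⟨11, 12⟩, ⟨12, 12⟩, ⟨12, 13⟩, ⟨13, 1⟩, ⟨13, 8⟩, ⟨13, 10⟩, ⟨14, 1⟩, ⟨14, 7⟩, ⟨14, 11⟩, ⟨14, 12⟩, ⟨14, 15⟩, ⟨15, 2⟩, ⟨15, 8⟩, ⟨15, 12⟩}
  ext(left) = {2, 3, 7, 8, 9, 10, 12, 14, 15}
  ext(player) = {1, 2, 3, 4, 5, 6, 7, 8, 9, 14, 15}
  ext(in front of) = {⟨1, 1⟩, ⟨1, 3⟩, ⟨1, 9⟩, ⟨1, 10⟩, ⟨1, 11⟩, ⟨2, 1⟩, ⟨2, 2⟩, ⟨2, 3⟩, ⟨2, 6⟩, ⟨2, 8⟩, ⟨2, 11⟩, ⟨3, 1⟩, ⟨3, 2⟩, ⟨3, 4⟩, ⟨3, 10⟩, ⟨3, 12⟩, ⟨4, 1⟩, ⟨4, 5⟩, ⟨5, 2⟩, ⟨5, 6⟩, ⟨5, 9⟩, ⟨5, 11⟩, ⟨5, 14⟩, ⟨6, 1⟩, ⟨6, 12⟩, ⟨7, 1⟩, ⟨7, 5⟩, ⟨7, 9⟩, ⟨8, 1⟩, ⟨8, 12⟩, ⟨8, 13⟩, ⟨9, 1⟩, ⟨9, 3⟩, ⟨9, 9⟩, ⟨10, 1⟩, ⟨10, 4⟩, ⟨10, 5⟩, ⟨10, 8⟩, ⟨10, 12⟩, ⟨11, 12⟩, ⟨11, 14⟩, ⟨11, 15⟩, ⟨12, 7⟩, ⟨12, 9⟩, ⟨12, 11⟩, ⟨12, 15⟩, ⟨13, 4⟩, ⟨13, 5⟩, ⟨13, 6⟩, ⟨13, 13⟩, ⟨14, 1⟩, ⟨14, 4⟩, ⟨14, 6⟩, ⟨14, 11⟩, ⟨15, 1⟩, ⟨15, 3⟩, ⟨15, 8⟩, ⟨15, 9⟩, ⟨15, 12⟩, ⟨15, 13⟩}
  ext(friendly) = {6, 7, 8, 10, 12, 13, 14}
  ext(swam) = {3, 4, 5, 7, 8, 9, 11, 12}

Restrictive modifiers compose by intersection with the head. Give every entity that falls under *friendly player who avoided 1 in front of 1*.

⟦who avoided 1⟧ = {x : ⟨x, 1⟩ ∈ ⟦avoided⟧} = {2, 3, 5, 6, 7, 8, 10, 13, 14}
⟦in front of 1⟧ = {x : ⟨x, 1⟩ ∈ ⟦in front of⟧} = {1, 2, 3, 4, 6, 7, 8, 9, 10, 14, 15}
⟦player⟧ = {1, 2, 3, 4, 5, 6, 7, 8, 9, 14, 15}
… ∩ ⟦who avoided 1⟧ = {1, 2, 3, 4, 5, 6, 7, 8, 9, 14, 15} ∩ {2, 3, 5, 6, 7, 8, 10, 13, 14} = {2, 3, 5, 6, 7, 8, 14}
… ∩ ⟦in front of 1⟧ = {2, 3, 5, 6, 7, 8, 14} ∩ {1, 2, 3, 4, 6, 7, 8, 9, 10, 14, 15} = {2, 3, 6, 7, 8, 14}
… ∩ ⟦friendly⟧ = {2, 3, 6, 7, 8, 14} ∩ {6, 7, 8, 10, 12, 13, 14} = {6, 7, 8, 14}
So ⟦friendly player who avoided 1 in front of 1⟧ = {6, 7, 8, 14}.

{6, 7, 8, 14}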